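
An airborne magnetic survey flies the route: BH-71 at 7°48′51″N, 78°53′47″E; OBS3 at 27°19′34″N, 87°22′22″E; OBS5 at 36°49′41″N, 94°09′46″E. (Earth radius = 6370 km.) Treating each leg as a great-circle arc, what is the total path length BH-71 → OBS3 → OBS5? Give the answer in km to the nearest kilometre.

3580 km

BH-71: φ = +7.81417°, λ = +78.89639°
OBS3: φ = +27.32611°, λ = +87.37278°
OBS5: φ = +36.82806°, λ = +94.16278°
BH-71→OBS3: c = 0.368253 rad, d = 2345.77 km
OBS3→OBS5: c = 0.193733 rad, d = 1234.08 km
Total = 2345.77 + 1234.08 = 3579.85 km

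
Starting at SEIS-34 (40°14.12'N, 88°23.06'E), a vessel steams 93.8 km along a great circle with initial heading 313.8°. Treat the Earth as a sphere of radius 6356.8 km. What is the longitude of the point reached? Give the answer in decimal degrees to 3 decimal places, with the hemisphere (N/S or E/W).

SEIS-34: φ = +40.23533°, λ = +88.38433°
δ = d/R = 93.8/6356.8 = 0.014756 rad
φ₂ = arcsin(sin φ₁ cos δ + cos φ₁ sin δ cos θ)
   = arcsin(0.64593·0.99989 + 0.76340·0.01476·0.69214) = 40.81772°
λ₂ = λ₁ + atan2(sin θ sin δ cos φ₁, cos δ − sin φ₁ sin φ₂) = 87.57802°

87.578°E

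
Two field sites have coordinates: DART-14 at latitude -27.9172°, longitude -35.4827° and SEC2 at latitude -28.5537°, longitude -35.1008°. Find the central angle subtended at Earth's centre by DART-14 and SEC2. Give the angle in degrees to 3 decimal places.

Δφ = -0.6365°,  Δλ = 0.3819°
a = sin²(Δφ/2) + cos φ₁ cos φ₂ sin²(Δλ/2) = 0.000039
c = 2·arcsin(√a) = 0.012566 rad = 0.7200°

0.720°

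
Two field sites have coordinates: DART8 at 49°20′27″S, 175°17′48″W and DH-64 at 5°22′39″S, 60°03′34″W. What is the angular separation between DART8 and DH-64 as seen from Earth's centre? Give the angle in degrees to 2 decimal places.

101.86°

DART8: φ = -49.34083°, λ = -175.29667°
DH-64: φ = -5.37750°, λ = -60.05944°
Δφ = 43.9633°,  Δλ = 115.2372°
a = sin²(Δφ/2) + cos φ₁ cos φ₂ sin²(Δλ/2) = 0.602743
c = 2·arcsin(√a) = 1.777757 rad = 101.8580°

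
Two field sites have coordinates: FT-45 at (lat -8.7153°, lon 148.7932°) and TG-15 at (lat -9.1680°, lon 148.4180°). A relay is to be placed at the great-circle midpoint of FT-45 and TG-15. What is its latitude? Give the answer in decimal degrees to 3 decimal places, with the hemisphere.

Bx = cos φ₂ cos Δλ = 0.987204,  By = cos φ₂ sin Δλ = -0.006465
φₘ = atan2(sin φ₁ + sin φ₂, √((cos φ₁ + Bx)² + By²)) = -8.94170°
λₘ = λ₁ + atan2(By, cos φ₁ + Bx) = 148.60572°

8.942°S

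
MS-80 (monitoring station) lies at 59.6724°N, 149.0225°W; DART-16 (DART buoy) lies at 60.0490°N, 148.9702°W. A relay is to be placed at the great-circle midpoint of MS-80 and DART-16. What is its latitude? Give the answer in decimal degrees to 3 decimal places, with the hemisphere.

59.861°N

Bx = cos φ₂ cos Δλ = 0.499259,  By = cos φ₂ sin Δλ = 0.000456
φₘ = atan2(sin φ₁ + sin φ₂, √((cos φ₁ + Bx)² + By²)) = 59.86070°
λₘ = λ₁ + atan2(By, cos φ₁ + Bx) = -148.99650°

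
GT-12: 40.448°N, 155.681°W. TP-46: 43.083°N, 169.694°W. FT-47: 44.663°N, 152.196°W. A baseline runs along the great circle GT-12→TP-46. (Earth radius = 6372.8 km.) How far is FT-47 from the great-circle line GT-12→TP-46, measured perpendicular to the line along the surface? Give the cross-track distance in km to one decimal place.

537.9 km

δ₁₃ = central angle GT-12→FT-47 = 0.086116 rad  (haversine)
θ₁₃ = bearing GT-12→FT-47 = 30.177°,  θ₁₂ = bearing GT-12→TP-46 = 288.762°
dₓₜ = R·arcsin(sin δ₁₃ · sin(θ₁₃ − θ₁₂)) = 6372.8·arcsin(0.08601·sin(-258.584°)) = 537.915 km
|dₓₜ| = 537.915 km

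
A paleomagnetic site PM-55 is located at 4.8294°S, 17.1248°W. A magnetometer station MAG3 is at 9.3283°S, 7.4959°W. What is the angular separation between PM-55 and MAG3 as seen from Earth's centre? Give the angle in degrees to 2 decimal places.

Δφ = -4.4989°,  Δλ = 9.6289°
a = sin²(Δφ/2) + cos φ₁ cos φ₂ sin²(Δλ/2) = 0.008467
c = 2·arcsin(√a) = 0.184292 rad = 10.5591°

10.56°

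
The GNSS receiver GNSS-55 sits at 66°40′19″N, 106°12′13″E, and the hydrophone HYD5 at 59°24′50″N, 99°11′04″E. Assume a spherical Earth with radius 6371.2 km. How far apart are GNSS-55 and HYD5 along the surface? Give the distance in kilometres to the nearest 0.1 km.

GNSS-55: φ = +66.67194°, λ = +106.20361°
HYD5: φ = +59.41389°, λ = +99.18444°
Δφ = -7.2581°,  Δλ = -7.0192°
a = sin²(Δφ/2) + cos φ₁ cos φ₂ sin²(Δλ/2) = 0.004761
c = 2·arcsin(√a) = 0.138117 rad = 7.9135°
d = R·c = 6371.2 × 0.138117 = 880.0 km

880.0 km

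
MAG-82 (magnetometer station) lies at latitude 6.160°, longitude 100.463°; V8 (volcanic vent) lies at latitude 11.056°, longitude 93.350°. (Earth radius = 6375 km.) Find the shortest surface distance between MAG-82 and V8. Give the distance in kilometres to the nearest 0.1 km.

953.2 km

Δφ = 4.8960°,  Δλ = -7.1130°
a = sin²(Δφ/2) + cos φ₁ cos φ₂ sin²(Δλ/2) = 0.005579
c = 2·arcsin(√a) = 0.149528 rad = 8.5673°
d = R·c = 6375 × 0.149528 = 953.2 km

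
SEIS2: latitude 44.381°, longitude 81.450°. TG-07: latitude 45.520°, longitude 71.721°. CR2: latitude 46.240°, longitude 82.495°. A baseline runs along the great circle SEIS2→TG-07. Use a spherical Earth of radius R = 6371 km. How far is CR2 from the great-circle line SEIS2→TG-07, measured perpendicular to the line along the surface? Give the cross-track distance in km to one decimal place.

δ₁₃ = central angle SEIS2→CR2 = 0.034888 rad  (haversine)
θ₁₃ = bearing SEIS2→CR2 = 21.200°,  θ₁₂ = bearing SEIS2→TG-07 = 282.812°
dₓₜ = R·arcsin(sin δ₁₃ · sin(θ₁₃ − θ₁₂)) = 6371·arcsin(0.03488·sin(-261.612°)) = 219.894 km
|dₓₜ| = 219.894 km

219.9 km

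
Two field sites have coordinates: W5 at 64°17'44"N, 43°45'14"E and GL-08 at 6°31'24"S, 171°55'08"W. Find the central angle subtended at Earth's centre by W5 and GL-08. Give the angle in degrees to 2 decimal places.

W5: φ = +64.29556°, λ = +43.75389°
GL-08: φ = -6.52333°, λ = -171.91889°
Δφ = -70.8189°,  Δλ = 144.3272°
a = sin²(Δφ/2) + cos φ₁ cos φ₂ sin²(Δλ/2) = 0.726214
c = 2·arcsin(√a) = 2.040283 rad = 116.8996°

116.90°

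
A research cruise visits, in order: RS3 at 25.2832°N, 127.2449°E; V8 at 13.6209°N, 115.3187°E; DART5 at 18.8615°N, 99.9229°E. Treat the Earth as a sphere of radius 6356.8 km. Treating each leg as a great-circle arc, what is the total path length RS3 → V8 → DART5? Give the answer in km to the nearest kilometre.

3534 km

RS3→V8: c = 0.282408 rad, d = 1795.21 km
V8→DART5: c = 0.273554 rad, d = 1738.93 km
Total = 1795.21 + 1738.93 = 3534.14 km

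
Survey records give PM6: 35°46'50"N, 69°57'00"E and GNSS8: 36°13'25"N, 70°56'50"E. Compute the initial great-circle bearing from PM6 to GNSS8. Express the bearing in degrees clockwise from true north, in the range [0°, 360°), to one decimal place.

60.9°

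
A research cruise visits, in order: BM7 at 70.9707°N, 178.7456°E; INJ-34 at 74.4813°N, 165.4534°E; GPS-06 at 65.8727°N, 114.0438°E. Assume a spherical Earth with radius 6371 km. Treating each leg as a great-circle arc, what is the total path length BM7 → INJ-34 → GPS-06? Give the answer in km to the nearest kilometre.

2657 km

BM7→INJ-34: c = 0.091832 rad, d = 585.06 km
INJ-34→GPS-06: c = 0.325207 rad, d = 2071.89 km
Total = 585.06 + 2071.89 = 2656.95 km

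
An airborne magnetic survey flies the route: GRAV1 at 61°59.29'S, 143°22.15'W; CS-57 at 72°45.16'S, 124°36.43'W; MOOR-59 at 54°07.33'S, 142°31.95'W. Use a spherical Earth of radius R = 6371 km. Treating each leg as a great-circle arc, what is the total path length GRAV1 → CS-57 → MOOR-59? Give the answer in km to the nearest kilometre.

3661 km

GRAV1: φ = -61.98817°, λ = -143.36917°
CS-57: φ = -72.75267°, λ = -124.60717°
MOOR-59: φ = -54.12217°, λ = -142.53250°
GRAV1→CS-57: c = 0.224058 rad, d = 1427.48 km
CS-57→MOOR-59: c = 0.350609 rad, d = 2233.73 km
Total = 1427.48 + 2233.73 = 3661.21 km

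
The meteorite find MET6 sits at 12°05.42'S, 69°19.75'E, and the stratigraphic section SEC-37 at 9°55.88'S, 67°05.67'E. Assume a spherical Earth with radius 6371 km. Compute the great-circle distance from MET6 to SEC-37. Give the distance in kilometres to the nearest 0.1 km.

342.2 km

MET6: φ = -12.09033°, λ = +69.32917°
SEC-37: φ = -9.93133°, λ = +67.09450°
Δφ = 2.1590°,  Δλ = -2.2347°
a = sin²(Δφ/2) + cos φ₁ cos φ₂ sin²(Δλ/2) = 0.000721
c = 2·arcsin(√a) = 0.053716 rad = 3.0777°
d = R·c = 6371 × 0.053716 = 342.2 km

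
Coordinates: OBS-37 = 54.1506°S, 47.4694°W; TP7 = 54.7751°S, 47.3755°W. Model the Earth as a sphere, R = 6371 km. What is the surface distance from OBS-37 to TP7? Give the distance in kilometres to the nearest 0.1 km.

Δφ = -0.6245°,  Δλ = 0.0939°
a = sin²(Δφ/2) + cos φ₁ cos φ₂ sin²(Δλ/2) = 0.000030
c = 2·arcsin(√a) = 0.010941 rad = 0.6269°
d = R·c = 6371 × 0.010941 = 69.7 km

69.7 km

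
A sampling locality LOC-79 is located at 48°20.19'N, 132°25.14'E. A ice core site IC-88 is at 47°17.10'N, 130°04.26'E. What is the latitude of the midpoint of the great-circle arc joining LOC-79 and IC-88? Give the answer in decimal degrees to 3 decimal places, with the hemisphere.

LOC-79: φ = +48.33650°, λ = +132.41900°
IC-88: φ = +47.28500°, λ = +130.07100°
Bx = cos φ₂ cos Δλ = 0.677783,  By = cos φ₂ sin Δλ = -0.027791
φₘ = atan2(sin φ₁ + sin φ₂, √((cos φ₁ + Bx)² + By²)) = 47.81673°
λₘ = λ₁ + atan2(By, cos φ₁ + Bx) = 131.23311°

47.817°N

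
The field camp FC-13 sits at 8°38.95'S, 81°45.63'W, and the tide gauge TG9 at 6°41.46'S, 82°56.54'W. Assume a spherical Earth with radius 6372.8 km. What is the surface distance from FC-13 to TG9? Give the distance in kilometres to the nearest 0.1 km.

253.8 km

FC-13: φ = -8.64917°, λ = -81.76050°
TG9: φ = -6.69100°, λ = -82.94233°
Δφ = 1.9582°,  Δλ = -1.1818°
a = sin²(Δφ/2) + cos φ₁ cos φ₂ sin²(Δλ/2) = 0.000396
c = 2·arcsin(√a) = 0.039823 rad = 2.2817°
d = R·c = 6372.8 × 0.039823 = 253.8 km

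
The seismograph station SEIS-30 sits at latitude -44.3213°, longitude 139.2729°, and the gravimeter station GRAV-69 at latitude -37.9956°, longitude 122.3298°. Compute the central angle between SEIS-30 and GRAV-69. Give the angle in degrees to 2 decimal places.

14.20°

Δφ = 6.3257°,  Δλ = -16.9431°
a = sin²(Δφ/2) + cos φ₁ cos φ₂ sin²(Δλ/2) = 0.015280
c = 2·arcsin(√a) = 0.247860 rad = 14.2013°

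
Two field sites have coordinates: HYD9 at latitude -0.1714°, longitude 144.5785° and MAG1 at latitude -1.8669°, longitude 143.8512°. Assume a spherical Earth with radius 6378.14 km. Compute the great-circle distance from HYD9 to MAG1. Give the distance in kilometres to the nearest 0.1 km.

205.4 km

Δφ = -1.6955°,  Δλ = -0.7273°
a = sin²(Δφ/2) + cos φ₁ cos φ₂ sin²(Δλ/2) = 0.000259
c = 2·arcsin(√a) = 0.032199 rad = 1.8449°
d = R·c = 6378.14 × 0.032199 = 205.4 km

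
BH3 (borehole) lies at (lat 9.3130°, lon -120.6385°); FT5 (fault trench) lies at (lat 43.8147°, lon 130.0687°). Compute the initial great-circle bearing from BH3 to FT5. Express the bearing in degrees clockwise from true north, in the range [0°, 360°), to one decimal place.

316.7°

Δλ = -109.2928°
y = sin Δλ · cos φ₂ = -0.681060
x = cos φ₁ sin φ₂ − sin φ₁ cos φ₂ cos Δλ = 0.721784
θ = atan2(y, x) = -43.3372° → 316.6628° (mod 360°)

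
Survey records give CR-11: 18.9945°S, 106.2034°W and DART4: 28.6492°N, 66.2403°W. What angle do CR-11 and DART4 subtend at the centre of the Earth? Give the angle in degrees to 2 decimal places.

Δφ = 47.6437°,  Δλ = 39.9631°
a = sin²(Δφ/2) + cos φ₁ cos φ₂ sin²(Δλ/2) = 0.260026
c = 2·arcsin(√a) = 1.070200 rad = 61.3179°

61.32°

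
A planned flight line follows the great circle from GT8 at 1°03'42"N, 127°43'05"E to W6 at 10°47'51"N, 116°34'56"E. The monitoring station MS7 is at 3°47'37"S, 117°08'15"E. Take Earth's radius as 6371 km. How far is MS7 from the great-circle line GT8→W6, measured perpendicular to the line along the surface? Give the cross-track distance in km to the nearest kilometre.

1185 km

GT8: φ = +1.06167°, λ = +127.71806°
W6: φ = +10.79750°, λ = +116.58222°
MS7: φ = -3.79361°, λ = +117.13750°
δ₁₃ = central angle GT8→MS7 = 0.203082 rad  (haversine)
θ₁₃ = bearing GT8→MS7 = 245.286°,  θ₁₂ = bearing GT8→W6 = 311.770°
dₓₜ = R·arcsin(sin δ₁₃ · sin(θ₁₃ − θ₁₂)) = 6371·arcsin(0.20169·sin(-66.484°)) = -1185.071 km
|dₓₜ| = 1185.071 km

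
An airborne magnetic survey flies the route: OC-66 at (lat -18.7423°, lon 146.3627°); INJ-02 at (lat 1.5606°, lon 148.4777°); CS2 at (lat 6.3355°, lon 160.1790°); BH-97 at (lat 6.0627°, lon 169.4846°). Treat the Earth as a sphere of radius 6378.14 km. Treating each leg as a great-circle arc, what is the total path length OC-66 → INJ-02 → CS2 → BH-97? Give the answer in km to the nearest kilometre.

4706 km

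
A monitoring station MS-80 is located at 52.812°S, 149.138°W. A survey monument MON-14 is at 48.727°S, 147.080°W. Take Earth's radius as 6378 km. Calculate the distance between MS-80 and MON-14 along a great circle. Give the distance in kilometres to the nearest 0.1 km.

Δφ = 4.0850°,  Δλ = 2.0580°
a = sin²(Δφ/2) + cos φ₁ cos φ₂ sin²(Δλ/2) = 0.001399
c = 2·arcsin(√a) = 0.074820 rad = 4.2869°
d = R·c = 6378 × 0.074820 = 477.2 km

477.2 km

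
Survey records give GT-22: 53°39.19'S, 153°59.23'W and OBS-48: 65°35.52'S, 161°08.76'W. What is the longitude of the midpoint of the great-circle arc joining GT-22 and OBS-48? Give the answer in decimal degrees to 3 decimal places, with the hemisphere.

156.927°W

GT-22: φ = -53.65317°, λ = -153.98717°
OBS-48: φ = -65.59200°, λ = -161.14600°
Bx = cos φ₂ cos Δλ = 0.410010,  By = cos φ₂ sin Δλ = -0.051497
φₘ = atan2(sin φ₁ + sin φ₂, √((cos φ₁ + Bx)² + By²)) = -59.66982°
λₘ = λ₁ + atan2(By, cos φ₁ + Bx) = -156.92726°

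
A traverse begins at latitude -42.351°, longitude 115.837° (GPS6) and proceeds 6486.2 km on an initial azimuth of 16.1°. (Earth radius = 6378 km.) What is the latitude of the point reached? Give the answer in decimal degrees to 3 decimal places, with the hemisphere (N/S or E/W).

δ = d/R = 6486.2/6378 = 1.016965 rad
φ₂ = arcsin(sin φ₁ cos δ + cos φ₁ sin δ cos θ)
   = arcsin(-0.67367·0.52595 + 0.73903·0.85052·0.96078) = 14.45315°
λ₂ = λ₁ + atan2(sin θ sin δ cos φ₁, cos δ − sin φ₁ sin φ₂) = 129.93427°

14.453°N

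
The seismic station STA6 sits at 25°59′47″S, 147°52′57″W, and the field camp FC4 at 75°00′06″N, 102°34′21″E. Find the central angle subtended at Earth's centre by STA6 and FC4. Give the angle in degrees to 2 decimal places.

120.08°

STA6: φ = -25.99639°, λ = -147.88250°
FC4: φ = +75.00167°, λ = +102.57250°
Δφ = 100.9981°,  Δλ = -109.5450°
a = sin²(Δφ/2) + cos φ₁ cos φ₂ sin²(Δλ/2) = 0.750600
c = 2·arcsin(√a) = 2.095782 rad = 120.0795°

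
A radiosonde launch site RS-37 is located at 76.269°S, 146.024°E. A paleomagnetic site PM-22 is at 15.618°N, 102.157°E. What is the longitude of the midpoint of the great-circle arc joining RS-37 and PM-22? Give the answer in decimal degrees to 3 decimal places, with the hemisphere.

110.409°E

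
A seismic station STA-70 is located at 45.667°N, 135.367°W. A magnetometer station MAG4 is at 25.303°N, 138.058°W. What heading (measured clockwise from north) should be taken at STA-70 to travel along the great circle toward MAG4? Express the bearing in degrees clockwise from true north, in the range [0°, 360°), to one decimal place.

Δλ = -2.6910°
y = sin Δλ · cos φ₂ = -0.042445
x = cos φ₁ sin φ₂ − sin φ₁ cos φ₂ cos Δλ = -0.347270
θ = atan2(y, x) = -173.0316° → 186.9684° (mod 360°)

187.0°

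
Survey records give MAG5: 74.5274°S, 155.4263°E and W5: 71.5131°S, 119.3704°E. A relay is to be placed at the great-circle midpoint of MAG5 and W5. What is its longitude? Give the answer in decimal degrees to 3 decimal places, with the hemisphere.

135.792°E

Bx = cos φ₂ cos Δλ = 0.256347,  By = cos φ₂ sin Δλ = -0.186630
φₘ = atan2(sin φ₁ + sin φ₂, √((cos φ₁ + Bx)² + By²)) = -73.80312°
λₘ = λ₁ + atan2(By, cos φ₁ + Bx) = 135.79197°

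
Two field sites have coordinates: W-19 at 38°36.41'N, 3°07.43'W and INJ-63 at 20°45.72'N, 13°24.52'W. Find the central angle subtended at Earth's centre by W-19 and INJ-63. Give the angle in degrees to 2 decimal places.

W-19: φ = +38.60683°, λ = -3.12383°
INJ-63: φ = +20.76200°, λ = -13.40867°
Δφ = -17.8448°,  Δλ = -10.2848°
a = sin²(Δφ/2) + cos φ₁ cos φ₂ sin²(Δλ/2) = 0.029925
c = 2·arcsin(√a) = 0.347728 rad = 19.9234°

19.92°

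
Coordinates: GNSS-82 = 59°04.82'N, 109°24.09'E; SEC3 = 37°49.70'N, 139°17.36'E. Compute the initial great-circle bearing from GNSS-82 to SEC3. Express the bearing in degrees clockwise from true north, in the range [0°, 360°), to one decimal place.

GNSS-82: φ = +59.08033°, λ = +109.40150°
SEC3: φ = +37.82833°, λ = +139.28933°
Δλ = 29.8878°
y = sin Δλ · cos φ₂ = 0.393586
x = cos φ₁ sin φ₂ − sin φ₁ cos φ₂ cos Δλ = -0.272351
θ = atan2(y, x) = 124.6822° → 124.6822° (mod 360°)

124.7°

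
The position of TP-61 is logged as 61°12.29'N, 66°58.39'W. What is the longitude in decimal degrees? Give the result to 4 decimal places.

66.9732°W

66° + 58.39′/60 = 66 + 0.97317 = 66.9732°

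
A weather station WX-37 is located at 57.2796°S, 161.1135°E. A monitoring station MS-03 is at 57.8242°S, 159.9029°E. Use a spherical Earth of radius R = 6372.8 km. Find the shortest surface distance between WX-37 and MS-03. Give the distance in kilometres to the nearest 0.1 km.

Δφ = -0.5446°,  Δλ = -1.2106°
a = sin²(Δφ/2) + cos φ₁ cos φ₂ sin²(Δλ/2) = 0.000055
c = 2·arcsin(√a) = 0.014794 rad = 0.8476°
d = R·c = 6372.8 × 0.014794 = 94.3 km

94.3 km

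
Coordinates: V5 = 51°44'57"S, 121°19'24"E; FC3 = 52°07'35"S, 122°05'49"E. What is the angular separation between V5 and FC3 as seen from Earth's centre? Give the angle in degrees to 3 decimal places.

V5: φ = -51.74917°, λ = +121.32333°
FC3: φ = -52.12639°, λ = +122.09694°
Δφ = -0.3772°,  Δλ = 0.7736°
a = sin²(Δφ/2) + cos φ₁ cos φ₂ sin²(Δλ/2) = 0.000028
c = 2·arcsin(√a) = 0.010613 rad = 0.6081°

0.608°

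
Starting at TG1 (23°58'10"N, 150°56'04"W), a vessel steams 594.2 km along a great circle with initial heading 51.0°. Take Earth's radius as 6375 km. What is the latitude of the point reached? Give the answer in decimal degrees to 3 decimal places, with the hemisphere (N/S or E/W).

27.259°N

TG1: φ = +23.96944°, λ = -150.93444°
δ = d/R = 594.2/6375 = 0.093208 rad
φ₂ = arcsin(sin φ₁ cos δ + cos φ₁ sin δ cos θ)
   = arcsin(0.40625·0.99566 + 0.91376·0.09307·0.62932) = 27.25861°
λ₂ = λ₁ + atan2(sin θ sin δ cos φ₁, cos δ − sin φ₁ sin φ₂) = -146.26729°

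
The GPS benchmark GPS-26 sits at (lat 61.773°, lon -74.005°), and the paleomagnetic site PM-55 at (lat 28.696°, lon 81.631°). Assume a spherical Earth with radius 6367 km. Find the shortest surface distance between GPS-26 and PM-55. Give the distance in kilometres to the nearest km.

9714 km

Δφ = -33.0770°,  Δλ = 155.6360°
a = sin²(Δφ/2) + cos φ₁ cos φ₂ sin²(Δλ/2) = 0.477433
c = 2·arcsin(√a) = 1.525648 rad = 87.4132°
d = R·c = 6367 × 1.525648 = 9713.8 km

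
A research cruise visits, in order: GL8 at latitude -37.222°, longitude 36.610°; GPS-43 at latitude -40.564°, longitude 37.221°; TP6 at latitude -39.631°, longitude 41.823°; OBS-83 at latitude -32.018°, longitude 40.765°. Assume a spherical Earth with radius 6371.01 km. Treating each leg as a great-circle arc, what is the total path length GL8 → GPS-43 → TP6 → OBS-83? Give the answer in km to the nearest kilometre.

GL8→GPS-43: c = 0.058916 rad, d = 375.35 km
GPS-43→TP6: c = 0.063553 rad, d = 404.90 km
TP6→OBS-83: c = 0.133710 rad, d = 851.87 km
Total = 375.35 + 404.90 + 851.87 = 1632.12 km

1632 km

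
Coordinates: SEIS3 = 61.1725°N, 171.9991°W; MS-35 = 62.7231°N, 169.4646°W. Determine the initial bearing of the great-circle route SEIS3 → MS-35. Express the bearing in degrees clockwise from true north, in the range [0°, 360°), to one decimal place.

Δλ = 2.5345°
y = sin Δλ · cos φ₂ = 0.020266
x = cos φ₁ sin φ₂ − sin φ₁ cos φ₂ cos Δλ = 0.027453
θ = atan2(y, x) = 36.4356° → 36.4356° (mod 360°)

36.4°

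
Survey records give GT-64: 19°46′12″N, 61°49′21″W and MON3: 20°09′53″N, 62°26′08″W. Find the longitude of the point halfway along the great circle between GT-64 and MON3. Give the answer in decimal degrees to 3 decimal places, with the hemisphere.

GT-64: φ = +19.77000°, λ = -61.82250°
MON3: φ = +20.16472°, λ = -62.43556°
Bx = cos φ₂ cos Δλ = 0.938652,  By = cos φ₂ sin Δλ = -0.010044
φₘ = atan2(sin φ₁ + sin φ₂, √((cos φ₁ + Bx)² + By²)) = 19.96762°
λₘ = λ₁ + atan2(By, cos φ₁ + Bx) = -62.12864°

62.129°W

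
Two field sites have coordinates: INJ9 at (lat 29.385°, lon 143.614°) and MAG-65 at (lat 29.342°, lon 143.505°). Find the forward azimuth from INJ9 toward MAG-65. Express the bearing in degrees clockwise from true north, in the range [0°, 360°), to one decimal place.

Δλ = -0.1090°
y = sin Δλ · cos φ₂ = -0.001658
x = cos φ₁ sin φ₂ − sin φ₁ cos φ₂ cos Δλ = -0.000750
θ = atan2(y, x) = -114.3271° → 245.6729° (mod 360°)

245.7°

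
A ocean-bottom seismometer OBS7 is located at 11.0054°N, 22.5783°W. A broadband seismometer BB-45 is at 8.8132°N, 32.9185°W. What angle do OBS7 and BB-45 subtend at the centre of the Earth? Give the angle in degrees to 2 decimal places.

Δφ = -2.1922°,  Δλ = -10.3402°
a = sin²(Δφ/2) + cos φ₁ cos φ₂ sin²(Δλ/2) = 0.008243
c = 2·arcsin(√a) = 0.181830 rad = 10.4181°

10.42°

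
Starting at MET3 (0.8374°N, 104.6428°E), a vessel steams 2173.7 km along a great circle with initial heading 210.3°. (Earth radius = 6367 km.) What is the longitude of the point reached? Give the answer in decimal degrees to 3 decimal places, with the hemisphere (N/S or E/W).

δ = d/R = 2173.7/6367 = 0.341401 rad
φ₂ = arcsin(sin φ₁ cos δ + cos φ₁ sin δ cos θ)
   = arcsin(0.01461·0.94229 + 0.99989·0.33481·-0.86340) = -15.97805°
λ₂ = λ₁ + atan2(sin θ sin δ cos φ₁, cos δ − sin φ₁ sin φ₂) = 94.52295°

94.523°E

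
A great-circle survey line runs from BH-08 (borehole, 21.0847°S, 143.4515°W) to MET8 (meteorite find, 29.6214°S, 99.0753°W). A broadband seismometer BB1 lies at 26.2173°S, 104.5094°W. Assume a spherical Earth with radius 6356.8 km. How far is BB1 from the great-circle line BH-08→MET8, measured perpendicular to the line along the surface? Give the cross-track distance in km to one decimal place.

350.9 km

δ₁₃ = central angle BH-08→BB1 = 0.626679 rad  (haversine)
θ₁₃ = bearing BH-08→BB1 = 105.952°,  θ₁₂ = bearing BH-08→MET8 = 111.350°
dₓₜ = R·arcsin(sin δ₁₃ · sin(θ₁₃ − θ₁₂)) = 6356.8·arcsin(0.58646·sin(-5.398°)) = -350.860 km
|dₓₜ| = 350.860 km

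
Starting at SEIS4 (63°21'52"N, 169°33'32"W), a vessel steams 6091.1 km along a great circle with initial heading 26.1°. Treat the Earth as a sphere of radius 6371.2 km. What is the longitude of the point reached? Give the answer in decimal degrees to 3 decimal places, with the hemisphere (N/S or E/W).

31.699°W

SEIS4: φ = +63.36444°, λ = -169.55889°
δ = d/R = 6091.1/6371.2 = 0.956037 rad
φ₂ = arcsin(sin φ₁ cos δ + cos φ₁ sin δ cos θ)
   = arcsin(0.89388·0.57676 + 0.44831·0.81691·0.89803) = 57.61214°
λ₂ = λ₁ + atan2(sin θ sin δ cos φ₁, cos δ − sin φ₁ sin φ₂) = -31.69912°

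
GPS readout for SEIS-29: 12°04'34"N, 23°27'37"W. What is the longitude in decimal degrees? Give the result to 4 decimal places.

23.4603°W

23° + 27′/60 + 37″/3600 = 23 + 0.45000 + 0.01028 = 23.4603°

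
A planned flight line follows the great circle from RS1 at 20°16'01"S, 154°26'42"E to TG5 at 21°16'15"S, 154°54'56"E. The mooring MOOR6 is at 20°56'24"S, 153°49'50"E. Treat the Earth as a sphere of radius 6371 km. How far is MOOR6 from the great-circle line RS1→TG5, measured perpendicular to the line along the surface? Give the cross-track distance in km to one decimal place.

RS1: φ = -20.26694°, λ = +154.44500°
TG5: φ = -21.27083°, λ = +154.91556°
MOOR6: φ = -20.94000°, λ = +153.83056°
δ₁₃ = central angle RS1→MOOR6 = 0.015452 rad  (haversine)
θ₁₃ = bearing RS1→MOOR6 = 220.407°,  θ₁₂ = bearing RS1→TG5 = 156.416°
dₓₜ = R·arcsin(sin δ₁₃ · sin(θ₁₃ − θ₁₂)) = 6371·arcsin(0.01545·sin(63.991°)) = 88.472 km
|dₓₜ| = 88.472 km

88.5 km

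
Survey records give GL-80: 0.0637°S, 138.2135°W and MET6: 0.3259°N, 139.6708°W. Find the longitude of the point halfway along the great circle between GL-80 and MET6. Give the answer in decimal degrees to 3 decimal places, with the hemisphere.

Bx = cos φ₂ cos Δλ = 0.999660,  By = cos φ₂ sin Δλ = -0.025432
φₘ = atan2(sin φ₁ + sin φ₂, √((cos φ₁ + Bx)² + By²)) = 0.13111°
λₘ = λ₁ + atan2(By, cos φ₁ + Bx) = -138.94214°

138.942°W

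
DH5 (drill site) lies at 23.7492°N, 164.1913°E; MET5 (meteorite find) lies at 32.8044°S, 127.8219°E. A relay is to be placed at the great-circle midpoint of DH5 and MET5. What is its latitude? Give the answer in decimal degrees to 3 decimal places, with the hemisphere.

Bx = cos φ₂ cos Δλ = 0.676800,  By = cos φ₂ sin Δλ = -0.498422
φₘ = atan2(sin φ₁ + sin φ₂, √((cos φ₁ + Bx)² + By²)) = -4.76408°
λₘ = λ₁ + atan2(By, cos φ₁ + Bx) = 146.80825°

4.764°S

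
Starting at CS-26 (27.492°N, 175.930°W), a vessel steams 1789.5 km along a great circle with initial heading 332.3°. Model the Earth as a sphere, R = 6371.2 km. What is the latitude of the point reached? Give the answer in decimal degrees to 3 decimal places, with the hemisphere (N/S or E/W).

δ = d/R = 1789.5/6371.2 = 0.280873 rad
φ₂ = arcsin(sin φ₁ cos δ + cos φ₁ sin δ cos θ)
   = arcsin(0.46162·0.96081 + 0.88708·0.27719·0.88539) = 41.39506°
λ₂ = λ₁ + atan2(sin θ sin δ cos φ₁, cos δ − sin φ₁ sin φ₂) = 174.17961°

41.395°N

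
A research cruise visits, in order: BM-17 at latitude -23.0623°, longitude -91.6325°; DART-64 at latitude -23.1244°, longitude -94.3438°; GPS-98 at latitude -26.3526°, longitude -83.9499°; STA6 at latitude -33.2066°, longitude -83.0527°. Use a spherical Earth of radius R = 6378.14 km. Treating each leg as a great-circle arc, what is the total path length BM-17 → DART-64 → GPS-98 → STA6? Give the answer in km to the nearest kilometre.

BM-17→DART-64: c = 0.043542 rad, d = 277.72 km
DART-64→GPS-98: c = 0.174056 rad, d = 1110.15 km
GPS-98→STA6: c = 0.120393 rad, d = 767.88 km
Total = 277.72 + 1110.15 + 767.88 = 2155.75 km

2156 km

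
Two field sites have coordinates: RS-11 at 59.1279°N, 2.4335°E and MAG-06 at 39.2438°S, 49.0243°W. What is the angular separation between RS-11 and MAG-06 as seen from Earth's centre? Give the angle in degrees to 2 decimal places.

107.18°

Δφ = -98.3717°,  Δλ = -51.4578°
a = sin²(Δφ/2) + cos φ₁ cos φ₂ sin²(Δλ/2) = 0.647688
c = 2·arcsin(√a) = 1.870645 rad = 107.1801°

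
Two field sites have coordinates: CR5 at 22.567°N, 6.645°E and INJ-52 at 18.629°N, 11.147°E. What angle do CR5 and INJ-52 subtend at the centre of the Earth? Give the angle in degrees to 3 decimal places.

5.767°

Δφ = -3.9380°,  Δλ = 4.5020°
a = sin²(Δφ/2) + cos φ₁ cos φ₂ sin²(Δλ/2) = 0.002530
c = 2·arcsin(√a) = 0.100650 rad = 5.7668°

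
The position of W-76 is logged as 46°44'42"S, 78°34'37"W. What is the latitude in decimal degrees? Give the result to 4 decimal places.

46° + 44′/60 + 42″/3600 = 46 + 0.73333 + 0.01167 = 46.7450°

46.7450°S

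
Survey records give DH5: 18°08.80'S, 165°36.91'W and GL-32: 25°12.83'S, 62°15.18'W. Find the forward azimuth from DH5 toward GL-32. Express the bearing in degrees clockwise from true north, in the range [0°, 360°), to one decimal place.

118.1°

DH5: φ = -18.14667°, λ = -165.61517°
GL-32: φ = -25.21383°, λ = -62.25300°
Δλ = 103.3622°
y = sin Δλ · cos φ₂ = 0.880232
x = cos φ₁ sin φ₂ − sin φ₁ cos φ₂ cos Δλ = -0.469930
θ = atan2(y, x) = 118.0964° → 118.0964° (mod 360°)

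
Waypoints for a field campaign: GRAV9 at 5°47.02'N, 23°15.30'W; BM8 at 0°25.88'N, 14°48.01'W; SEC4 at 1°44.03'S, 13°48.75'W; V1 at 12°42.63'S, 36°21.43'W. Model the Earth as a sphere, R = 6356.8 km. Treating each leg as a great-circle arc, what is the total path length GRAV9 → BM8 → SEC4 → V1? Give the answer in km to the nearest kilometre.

GRAV9: φ = +5.78367°, λ = -23.25500°
BM8: φ = +0.43133°, λ = -14.80017°
SEC4: φ = -1.73383°, λ = -13.81250°
V1: φ = -12.71050°, λ = -36.35717°
GRAV9→BM8: c = 0.174418 rad, d = 1108.74 km
BM8→SEC4: c = 0.041534 rad, d = 264.03 km
SEC4→V1: c = 0.434234 rad, d = 2760.34 km
Total = 1108.74 + 264.03 + 2760.34 = 4133.11 km

4133 km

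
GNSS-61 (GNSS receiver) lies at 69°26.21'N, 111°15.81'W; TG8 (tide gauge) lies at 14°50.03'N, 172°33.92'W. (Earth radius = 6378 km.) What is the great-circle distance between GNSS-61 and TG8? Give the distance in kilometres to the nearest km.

GNSS-61: φ = +69.43683°, λ = -111.26350°
TG8: φ = +14.83383°, λ = -172.56533°
Δφ = -54.6030°,  Δλ = -61.3018°
a = sin²(Δφ/2) + cos φ₁ cos φ₂ sin²(Δλ/2) = 0.298626
c = 2·arcsin(√a) = 1.156280 rad = 66.2500°
d = R·c = 6378 × 1.156280 = 7374.8 km

7375 km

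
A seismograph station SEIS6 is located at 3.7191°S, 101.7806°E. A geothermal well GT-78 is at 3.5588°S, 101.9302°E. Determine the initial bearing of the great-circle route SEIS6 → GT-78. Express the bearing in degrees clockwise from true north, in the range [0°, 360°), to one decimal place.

43.0°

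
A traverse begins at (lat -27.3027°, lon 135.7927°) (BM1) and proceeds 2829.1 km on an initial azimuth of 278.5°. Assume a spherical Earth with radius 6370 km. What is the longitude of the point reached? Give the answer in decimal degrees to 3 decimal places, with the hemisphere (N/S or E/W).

δ = d/R = 2829.1/6370 = 0.444129 rad
φ₂ = arcsin(sin φ₁ cos δ + cos φ₁ sin δ cos θ)
   = arcsin(-0.45869·0.90299 + 0.88860·0.42967·0.14781) = -20.96254°
λ₂ = λ₁ + atan2(sin θ sin δ cos φ₁, cos δ − sin φ₁ sin φ₂) = 108.72321°

108.723°E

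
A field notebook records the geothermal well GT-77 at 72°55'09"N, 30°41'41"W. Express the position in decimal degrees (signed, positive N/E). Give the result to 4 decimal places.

+72.9192°, -30.6947°

lat: 72.9192° N → +72.9192°
lon: 30.6947° W → -30.6947°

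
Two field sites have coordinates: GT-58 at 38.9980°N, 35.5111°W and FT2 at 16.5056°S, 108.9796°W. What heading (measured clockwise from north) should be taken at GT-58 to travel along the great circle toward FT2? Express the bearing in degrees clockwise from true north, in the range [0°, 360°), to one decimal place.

Δλ = -73.4685°
y = sin Δλ · cos φ₂ = -0.919159
x = cos φ₁ sin φ₂ − sin φ₁ cos φ₂ cos Δλ = -0.392482
θ = atan2(y, x) = -113.1226° → 246.8774° (mod 360°)

246.9°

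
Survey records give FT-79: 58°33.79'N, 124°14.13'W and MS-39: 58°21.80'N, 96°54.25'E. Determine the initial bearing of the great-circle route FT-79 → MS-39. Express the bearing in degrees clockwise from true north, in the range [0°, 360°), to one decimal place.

336.2°

FT-79: φ = +58.56317°, λ = -124.23550°
MS-39: φ = +58.36333°, λ = +96.90417°
Δλ = -138.8603°
y = sin Δλ · cos φ₂ = -0.345087
x = cos φ₁ sin φ₂ − sin φ₁ cos φ₂ cos Δλ = 0.781095
θ = atan2(y, x) = -23.8358° → 336.1642° (mod 360°)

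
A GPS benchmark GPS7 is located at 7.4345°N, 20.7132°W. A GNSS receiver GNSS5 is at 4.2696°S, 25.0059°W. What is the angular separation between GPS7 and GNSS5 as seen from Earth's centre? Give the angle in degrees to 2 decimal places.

Δφ = -11.7041°,  Δλ = -4.2927°
a = sin²(Δφ/2) + cos φ₁ cos φ₂ sin²(Δλ/2) = 0.011783
c = 2·arcsin(√a) = 0.217526 rad = 12.4633°

12.46°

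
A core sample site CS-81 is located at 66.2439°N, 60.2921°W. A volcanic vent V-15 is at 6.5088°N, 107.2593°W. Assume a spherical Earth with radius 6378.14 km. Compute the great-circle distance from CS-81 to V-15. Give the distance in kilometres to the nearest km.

7554 km

Δφ = -59.7351°,  Δλ = -46.9672°
a = sin²(Δφ/2) + cos φ₁ cos φ₂ sin²(Δλ/2) = 0.311557
c = 2·arcsin(√a) = 1.184363 rad = 67.8590°
d = R·c = 6378.14 × 1.184363 = 7554.0 km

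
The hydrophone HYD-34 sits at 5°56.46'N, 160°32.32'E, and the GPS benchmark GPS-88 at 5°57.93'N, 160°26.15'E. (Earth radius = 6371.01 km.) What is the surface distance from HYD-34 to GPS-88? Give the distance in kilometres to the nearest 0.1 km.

HYD-34: φ = +5.94100°, λ = +160.53867°
GPS-88: φ = +5.96550°, λ = +160.43583°
Δφ = 0.0245°,  Δλ = -0.1028°
a = sin²(Δφ/2) + cos φ₁ cos φ₂ sin²(Δλ/2) = 0.000001
c = 2·arcsin(√a) = 0.001836 rad = 0.1052°
d = R·c = 6371.01 × 0.001836 = 11.7 km

11.7 km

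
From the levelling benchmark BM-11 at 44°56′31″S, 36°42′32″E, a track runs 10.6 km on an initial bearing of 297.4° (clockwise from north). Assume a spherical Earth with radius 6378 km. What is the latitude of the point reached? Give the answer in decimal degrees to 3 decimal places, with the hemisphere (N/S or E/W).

BM-11: φ = -44.94194°, λ = +36.70889°
δ = d/R = 10.6/6378 = 0.001662 rad
φ₂ = arcsin(sin φ₁ cos δ + cos φ₁ sin δ cos θ)
   = arcsin(-0.70639·1.00000 + 0.70782·0.00166·0.46020) = -44.89806°
λ₂ = λ₁ + atan2(sin θ sin δ cos φ₁, cos δ − sin φ₁ sin φ₂) = 36.58954°

44.898°S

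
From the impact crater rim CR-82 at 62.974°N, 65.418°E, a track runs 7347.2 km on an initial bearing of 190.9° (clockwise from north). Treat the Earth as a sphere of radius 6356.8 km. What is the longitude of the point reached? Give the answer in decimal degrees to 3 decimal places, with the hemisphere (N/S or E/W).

55.441°E

δ = d/R = 7347.2/6356.8 = 1.155802 rad
φ₂ = arcsin(sin φ₁ cos δ + cos φ₁ sin δ cos θ)
   = arcsin(0.89080·0.40319 + 0.45439·0.91512·-0.98196) = -2.81812°
λ₂ = λ₁ + atan2(sin θ sin δ cos φ₁, cos δ − sin φ₁ sin φ₂) = 55.44092°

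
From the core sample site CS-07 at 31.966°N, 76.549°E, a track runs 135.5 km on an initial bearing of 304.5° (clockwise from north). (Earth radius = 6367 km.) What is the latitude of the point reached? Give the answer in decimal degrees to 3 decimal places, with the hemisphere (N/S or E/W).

32.651°N

δ = d/R = 135.5/6367 = 0.021282 rad
φ₂ = arcsin(sin φ₁ cos δ + cos φ₁ sin δ cos θ)
   = arcsin(0.52942·0.99977 + 0.84836·0.02128·0.56641) = 32.65107°
λ₂ = λ₁ + atan2(sin θ sin δ cos φ₁, cos δ − sin φ₁ sin φ₂) = 75.35550°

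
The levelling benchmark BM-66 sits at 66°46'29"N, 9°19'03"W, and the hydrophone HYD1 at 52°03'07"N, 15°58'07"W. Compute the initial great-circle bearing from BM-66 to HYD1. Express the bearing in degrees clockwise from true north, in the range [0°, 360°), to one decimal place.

BM-66: φ = +66.77472°, λ = -9.31750°
HYD1: φ = +52.05194°, λ = -15.96861°
Δλ = -6.6511°
y = sin Δλ · cos φ₂ = -0.071225
x = cos φ₁ sin φ₂ − sin φ₁ cos φ₂ cos Δλ = -0.250339
θ = atan2(y, x) = -164.1182° → 195.8818° (mod 360°)

195.9°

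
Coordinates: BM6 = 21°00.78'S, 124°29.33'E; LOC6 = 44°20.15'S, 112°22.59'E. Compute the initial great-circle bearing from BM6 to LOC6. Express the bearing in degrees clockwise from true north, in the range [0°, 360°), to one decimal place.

BM6: φ = -21.01300°, λ = +124.48883°
LOC6: φ = -44.33583°, λ = +112.37650°
Δλ = -12.1123°
y = sin Δλ · cos φ₂ = -0.150081
x = cos φ₁ sin φ₂ − sin φ₁ cos φ₂ cos Δλ = -0.401621
θ = atan2(y, x) = -159.5098° → 200.4902° (mod 360°)

200.5°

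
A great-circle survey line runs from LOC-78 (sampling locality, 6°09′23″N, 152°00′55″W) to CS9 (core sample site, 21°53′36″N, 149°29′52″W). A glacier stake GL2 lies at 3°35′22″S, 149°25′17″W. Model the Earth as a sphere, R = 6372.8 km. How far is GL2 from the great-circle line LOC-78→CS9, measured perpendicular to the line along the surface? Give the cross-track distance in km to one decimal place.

445.2 km

LOC-78: φ = +6.15639°, λ = -152.01528°
CS9: φ = +21.89333°, λ = -149.49778°
GL2: φ = -3.58944°, λ = -149.42139°
δ₁₃ = central angle LOC-78→GL2 = 0.176001 rad  (haversine)
θ₁₃ = bearing LOC-78→GL2 = 165.051°,  θ₁₂ = bearing LOC-78→CS9 = 8.543°
dₓₜ = R·arcsin(sin δ₁₃ · sin(θ₁₃ − θ₁₂)) = 6372.8·arcsin(0.17509·sin(156.508°)) = 445.162 km
|dₓₜ| = 445.162 km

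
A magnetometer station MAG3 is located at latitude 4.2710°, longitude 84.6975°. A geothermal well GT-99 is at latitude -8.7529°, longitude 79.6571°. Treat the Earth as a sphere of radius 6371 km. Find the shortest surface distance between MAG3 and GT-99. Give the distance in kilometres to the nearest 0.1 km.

1552.3 km

Δφ = -13.0239°,  Δλ = -5.0404°
a = sin²(Δφ/2) + cos φ₁ cos φ₂ sin²(Δλ/2) = 0.014768
c = 2·arcsin(√a) = 0.243646 rad = 13.9599°
d = R·c = 6371 × 0.243646 = 1552.3 km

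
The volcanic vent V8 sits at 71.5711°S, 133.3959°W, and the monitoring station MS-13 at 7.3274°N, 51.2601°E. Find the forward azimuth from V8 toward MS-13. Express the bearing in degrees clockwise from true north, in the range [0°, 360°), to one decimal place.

185.1°

Δλ = -175.3440°
y = sin Δλ · cos φ₂ = -0.080510
x = cos φ₁ sin φ₂ − sin φ₁ cos φ₂ cos Δλ = -0.897545
θ = atan2(y, x) = -174.8743° → 185.1257° (mod 360°)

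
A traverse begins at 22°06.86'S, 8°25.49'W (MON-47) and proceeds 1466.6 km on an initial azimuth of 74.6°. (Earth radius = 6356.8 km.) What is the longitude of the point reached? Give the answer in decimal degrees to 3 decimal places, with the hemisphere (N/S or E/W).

4.984°E

MON-47: φ = -22.11433°, λ = -8.42483°
δ = d/R = 1466.6/6356.8 = 0.230714 rad
φ₂ = arcsin(sin φ₁ cos δ + cos φ₁ sin δ cos θ)
   = arcsin(-0.37646·0.97350 + 0.92643·0.22867·0.26556) = -18.07268°
λ₂ = λ₁ + atan2(sin θ sin δ cos φ₁, cos δ − sin φ₁ sin φ₂) = 4.98431°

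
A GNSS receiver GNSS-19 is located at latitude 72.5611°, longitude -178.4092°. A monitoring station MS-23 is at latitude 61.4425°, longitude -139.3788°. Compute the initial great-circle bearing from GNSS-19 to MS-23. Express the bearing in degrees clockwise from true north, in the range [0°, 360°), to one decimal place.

106.8°

Δλ = 39.0304°
y = sin Δλ · cos φ₂ = 0.301038
x = cos φ₁ sin φ₂ − sin φ₁ cos φ₂ cos Δλ = -0.091052
θ = atan2(y, x) = 106.8284° → 106.8284° (mod 360°)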